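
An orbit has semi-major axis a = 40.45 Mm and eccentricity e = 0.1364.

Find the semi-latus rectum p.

Convert to SI: a = 40.45 Mm = 4.045e+07 m.
p = a (1 − e²).
p = 4.045e+07 · (1 − (0.1364)²) = 4.045e+07 · 0.981395 ≈ 3.97e+07 m = 39.7 Mm.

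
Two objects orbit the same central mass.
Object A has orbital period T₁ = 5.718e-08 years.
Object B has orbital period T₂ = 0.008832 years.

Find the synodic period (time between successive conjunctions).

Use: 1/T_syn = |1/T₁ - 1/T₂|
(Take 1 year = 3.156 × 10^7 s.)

Convert to SI: T₁ = 5.718e-08 years = 1.8046 s; T₂ = 0.008832 years = 278738 s.
T_syn = |T₁ · T₂ / (T₁ − T₂)|.
T_syn = |1.8046 · 278738 / (1.8046 − 278738)| s ≈ 1.805 s = 5.718e-08 years.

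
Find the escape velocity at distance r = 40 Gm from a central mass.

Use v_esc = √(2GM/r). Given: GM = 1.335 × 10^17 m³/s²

Convert to SI: r = 40 Gm = 4e+10 m.
Escape velocity comes from setting total energy to zero: ½v² − GM/r = 0 ⇒ v_esc = √(2GM / r).
v_esc = √(2 · 1.335e+17 / 4e+10) m/s ≈ 2584 m/s = 2.584 km/s.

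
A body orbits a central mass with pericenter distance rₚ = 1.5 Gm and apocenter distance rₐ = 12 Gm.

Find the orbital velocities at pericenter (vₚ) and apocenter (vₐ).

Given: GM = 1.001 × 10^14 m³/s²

Convert to SI: rₚ = 1.5 Gm = 1.5e+09 m; rₐ = 12 Gm = 1.2e+10 m.
Use the vis-viva equation v² = GM(2/r − 1/a) with a = (rₚ + rₐ)/2 = (1.5e+09 + 1.2e+10)/2 = 6.75e+09 m.
vₚ = √(GM · (2/rₚ − 1/a)) = √(1.001e+14 · (2/1.5e+09 − 1/6.75e+09)) m/s ≈ 344.4 m/s = 344.4 m/s.
vₐ = √(GM · (2/rₐ − 1/a)) = √(1.001e+14 · (2/1.2e+10 − 1/6.75e+09)) m/s ≈ 43.05 m/s = 43.05 m/s.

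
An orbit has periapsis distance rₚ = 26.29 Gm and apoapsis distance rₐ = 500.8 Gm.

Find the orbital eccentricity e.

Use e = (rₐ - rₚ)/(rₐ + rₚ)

Convert to SI: rₚ = 26.29 Gm = 2.629e+10 m; rₐ = 500.8 Gm = 5.008e+11 m.
e = (rₐ − rₚ) / (rₐ + rₚ).
e = (5.008e+11 − 2.629e+10) / (5.008e+11 + 2.629e+10) = 4.7451e+11 / 5.2709e+11 ≈ 0.9002.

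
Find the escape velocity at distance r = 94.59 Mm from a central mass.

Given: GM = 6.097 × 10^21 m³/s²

Convert to SI: r = 94.59 Mm = 9.459e+07 m.
Escape velocity comes from setting total energy to zero: ½v² − GM/r = 0 ⇒ v_esc = √(2GM / r).
v_esc = √(2 · 6.097e+21 / 9.459e+07) m/s ≈ 1.135e+07 m/s = 1.135e+04 km/s.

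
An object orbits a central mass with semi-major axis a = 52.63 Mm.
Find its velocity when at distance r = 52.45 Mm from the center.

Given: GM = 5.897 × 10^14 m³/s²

Convert to SI: a = 52.63 Mm = 5.263e+07 m; r = 52.45 Mm = 5.245e+07 m.
Vis-viva: v = √(GM · (2/r − 1/a)).
2/r − 1/a = 2/5.245e+07 − 1/5.263e+07 = 1.9131e-08 m⁻¹.
v = √(5.897e+14 · 1.9131e-08) m/s ≈ 3359 m/s = 3.359 km/s.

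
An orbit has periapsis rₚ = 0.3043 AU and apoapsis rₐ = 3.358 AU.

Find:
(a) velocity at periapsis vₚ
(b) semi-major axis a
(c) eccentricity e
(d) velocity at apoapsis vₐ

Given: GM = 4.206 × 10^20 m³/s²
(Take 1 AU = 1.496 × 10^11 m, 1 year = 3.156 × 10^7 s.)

Convert to SI: rₚ = 0.3043 AU = 4.55233e+10 m; rₐ = 3.358 AU = 5.02357e+11 m.
(a) With a = (rₚ + rₐ)/2 = 2.7394e+11 m, vₚ = √(GM (2/rₚ − 1/a)) = √(4.206e+20 · (2/4.55233e+10 − 1/2.7394e+11)) m/s ≈ 1.302e+05 m/s
(b) a = (rₚ + rₐ)/2 = (4.55233e+10 + 5.02357e+11)/2 ≈ 2.739e+11 m
(c) e = (rₐ − rₚ)/(rₐ + rₚ) = (5.02357e+11 − 4.55233e+10)/(5.02357e+11 + 4.55233e+10) ≈ 0.8338
(d) With a = (rₚ + rₐ)/2 = 2.7394e+11 m, vₐ = √(GM (2/rₐ − 1/a)) = √(4.206e+20 · (2/5.02357e+11 − 1/2.7394e+11)) m/s ≈ 1.18e+04 m/s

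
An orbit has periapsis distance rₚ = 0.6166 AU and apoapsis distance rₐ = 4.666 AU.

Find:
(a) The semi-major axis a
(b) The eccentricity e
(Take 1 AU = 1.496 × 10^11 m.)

Convert to SI: rₚ = 0.6166 AU = 9.22434e+10 m; rₐ = 4.666 AU = 6.98034e+11 m.
(a) a = (rₚ + rₐ) / 2 = (9.22434e+10 + 6.98034e+11) / 2 ≈ 3.951e+11 m = 2.641 AU.
(b) e = (rₐ − rₚ) / (rₐ + rₚ) = (6.98034e+11 − 9.22434e+10) / (6.98034e+11 + 9.22434e+10) ≈ 0.7666.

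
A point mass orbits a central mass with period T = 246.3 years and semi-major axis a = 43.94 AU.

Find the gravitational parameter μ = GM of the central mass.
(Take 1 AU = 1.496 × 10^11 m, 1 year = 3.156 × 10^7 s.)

Convert to SI: T = 246.3 years = 7.77323e+09 s; a = 43.94 AU = 6.57342e+12 m.
GM = 4π² · a³ / T².
GM = 4π² · (6.57342e+12)³ / (7.77323e+09)² m³/s² ≈ 1.856e+20 m³/s² = 1.856 × 10^20 m³/s².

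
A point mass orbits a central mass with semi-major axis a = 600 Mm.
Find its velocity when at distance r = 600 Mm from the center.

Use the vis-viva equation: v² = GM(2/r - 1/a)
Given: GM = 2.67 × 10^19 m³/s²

Convert to SI: a = 600 Mm = 6e+08 m; r = 600 Mm = 6e+08 m.
Vis-viva: v = √(GM · (2/r − 1/a)).
2/r − 1/a = 2/6e+08 − 1/6e+08 = 1.66667e-09 m⁻¹.
v = √(2.67e+19 · 1.66667e-09) m/s ≈ 2.11e+05 m/s = 211 km/s.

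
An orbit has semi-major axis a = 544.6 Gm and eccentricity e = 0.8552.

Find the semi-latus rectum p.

Convert to SI: a = 544.6 Gm = 5.446e+11 m.
p = a (1 − e²).
p = 5.446e+11 · (1 − (0.8552)²) = 5.446e+11 · 0.268633 ≈ 1.463e+11 m = 146.3 Gm.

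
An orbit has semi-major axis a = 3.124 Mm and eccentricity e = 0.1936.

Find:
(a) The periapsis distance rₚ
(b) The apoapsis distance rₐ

Convert to SI: a = 3.124 Mm = 3.124e+06 m.
(a) rₚ = a(1 − e) = 3.124e+06 · (1 − 0.1936) = 3.124e+06 · 0.8064 ≈ 2.519e+06 m = 2.519 Mm.
(b) rₐ = a(1 + e) = 3.124e+06 · (1 + 0.1936) = 3.124e+06 · 1.1936 ≈ 3.729e+06 m = 3.729 Mm.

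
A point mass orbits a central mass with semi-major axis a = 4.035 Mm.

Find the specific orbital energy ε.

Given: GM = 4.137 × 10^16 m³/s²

Convert to SI: a = 4.035 Mm = 4.035e+06 m.
ε = −GM / (2a).
ε = −4.137e+16 / (2 · 4.035e+06) J/kg ≈ -5.126e+09 J/kg = -5.126 GJ/kg.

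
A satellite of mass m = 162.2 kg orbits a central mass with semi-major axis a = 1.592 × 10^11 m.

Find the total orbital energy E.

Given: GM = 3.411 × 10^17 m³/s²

E = −GMm / (2a).
E = −3.411e+17 · 162.2 / (2 · 1.592e+11) J ≈ -1.738e+08 J = -173.8 MJ.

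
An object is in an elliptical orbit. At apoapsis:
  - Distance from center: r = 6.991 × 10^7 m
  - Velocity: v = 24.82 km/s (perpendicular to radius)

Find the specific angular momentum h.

Convert to SI: v = 24.82 km/s = 24820 m/s.
With v perpendicular to r, h = r · v.
h = 6.991e+07 · 24820 m²/s ≈ 1.735e+12 m²/s.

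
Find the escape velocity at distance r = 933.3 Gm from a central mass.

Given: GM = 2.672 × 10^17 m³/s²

Convert to SI: r = 933.3 Gm = 9.333e+11 m.
Escape velocity comes from setting total energy to zero: ½v² − GM/r = 0 ⇒ v_esc = √(2GM / r).
v_esc = √(2 · 2.672e+17 / 9.333e+11) m/s ≈ 756.7 m/s = 756.7 m/s.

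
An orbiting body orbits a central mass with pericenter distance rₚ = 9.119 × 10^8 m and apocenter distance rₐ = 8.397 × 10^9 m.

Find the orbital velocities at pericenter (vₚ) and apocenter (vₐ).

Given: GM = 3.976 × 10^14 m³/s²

Use the vis-viva equation v² = GM(2/r − 1/a) with a = (rₚ + rₐ)/2 = (9.119e+08 + 8.397e+09)/2 = 4.65445e+09 m.
vₚ = √(GM · (2/rₚ − 1/a)) = √(3.976e+14 · (2/9.119e+08 − 1/4.65445e+09)) m/s ≈ 886.9 m/s = 886.9 m/s.
vₐ = √(GM · (2/rₐ − 1/a)) = √(3.976e+14 · (2/8.397e+09 − 1/4.65445e+09)) m/s ≈ 96.32 m/s = 96.32 m/s.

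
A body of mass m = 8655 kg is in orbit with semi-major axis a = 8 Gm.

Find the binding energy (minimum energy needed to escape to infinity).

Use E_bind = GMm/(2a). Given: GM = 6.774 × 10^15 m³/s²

Convert to SI: a = 8 Gm = 8e+09 m.
Total orbital energy is E = −GMm/(2a); binding energy is E_bind = −E = GMm/(2a).
E_bind = 6.774e+15 · 8655 / (2 · 8e+09) J ≈ 3.664e+09 J = 3.664 GJ.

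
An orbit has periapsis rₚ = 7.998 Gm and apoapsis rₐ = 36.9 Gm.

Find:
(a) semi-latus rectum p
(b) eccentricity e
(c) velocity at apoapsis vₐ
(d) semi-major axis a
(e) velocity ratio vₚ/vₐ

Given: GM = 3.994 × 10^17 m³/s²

Convert to SI: rₚ = 7.998 Gm = 7.998e+09 m; rₐ = 36.9 Gm = 3.69e+10 m.
(a) From a = (rₚ + rₐ)/2 = 2.2449e+10 m and e = (rₐ − rₚ)/(rₐ + rₚ) = 0.643726, p = a(1 − e²) = 2.2449e+10 · (1 − (0.643726)²) ≈ 1.315e+10 m
(b) e = (rₐ − rₚ)/(rₐ + rₚ) = (3.69e+10 − 7.998e+09)/(3.69e+10 + 7.998e+09) ≈ 0.6437
(c) With a = (rₚ + rₐ)/2 = 2.2449e+10 m, vₐ = √(GM (2/rₐ − 1/a)) = √(3.994e+17 · (2/3.69e+10 − 1/2.2449e+10)) m/s ≈ 1964 m/s
(d) a = (rₚ + rₐ)/2 = (7.998e+09 + 3.69e+10)/2 ≈ 2.245e+10 m
(e) Conservation of angular momentum (rₚvₚ = rₐvₐ) gives vₚ/vₐ = rₐ/rₚ = 3.69e+10/7.998e+09 ≈ 4.614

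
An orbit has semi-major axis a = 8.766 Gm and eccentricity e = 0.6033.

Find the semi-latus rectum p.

Convert to SI: a = 8.766 Gm = 8.766e+09 m.
p = a (1 − e²).
p = 8.766e+09 · (1 − (0.6033)²) = 8.766e+09 · 0.636029 ≈ 5.575e+09 m = 5.575 Gm.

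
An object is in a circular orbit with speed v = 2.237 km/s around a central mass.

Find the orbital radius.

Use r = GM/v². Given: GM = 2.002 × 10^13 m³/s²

Convert to SI: v = 2.237 km/s = 2237 m/s.
For a circular orbit, v² = GM / r, so r = GM / v².
r = 2.002e+13 / (2237)² m ≈ 4.001e+06 m = 4.001 Mm.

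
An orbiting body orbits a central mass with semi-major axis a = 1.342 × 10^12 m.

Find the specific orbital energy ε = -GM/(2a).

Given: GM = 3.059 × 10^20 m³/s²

ε = −GM / (2a).
ε = −3.059e+20 / (2 · 1.342e+12) J/kg ≈ -1.14e+08 J/kg = -114 MJ/kg.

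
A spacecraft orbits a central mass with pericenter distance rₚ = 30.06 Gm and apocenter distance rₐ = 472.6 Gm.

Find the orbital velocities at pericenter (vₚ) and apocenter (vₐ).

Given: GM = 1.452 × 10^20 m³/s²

Convert to SI: rₚ = 30.06 Gm = 3.006e+10 m; rₐ = 472.6 Gm = 4.726e+11 m.
Use the vis-viva equation v² = GM(2/r − 1/a) with a = (rₚ + rₐ)/2 = (3.006e+10 + 4.726e+11)/2 = 2.5133e+11 m.
vₚ = √(GM · (2/rₚ − 1/a)) = √(1.452e+20 · (2/3.006e+10 − 1/2.5133e+11)) m/s ≈ 9.53e+04 m/s = 95.3 km/s.
vₐ = √(GM · (2/rₐ − 1/a)) = √(1.452e+20 · (2/4.726e+11 − 1/2.5133e+11)) m/s ≈ 6062 m/s = 6.062 km/s.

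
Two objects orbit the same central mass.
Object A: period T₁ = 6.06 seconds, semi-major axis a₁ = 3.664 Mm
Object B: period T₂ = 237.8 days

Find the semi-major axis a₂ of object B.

Convert to SI: a₁ = 3.664 Mm = 3.664e+06 m; T₂ = 237.8 days = 2.05459e+07 s.
Kepler's third law: (T₁/T₂)² = (a₁/a₂)³ ⇒ a₂ = a₁ · (T₂/T₁)^(2/3).
T₂/T₁ = 2.05459e+07 / 6.06 = 3.39042e+06.
a₂ = 3.664e+06 · (3.39042e+06)^(2/3) m ≈ 8.269e+10 m = 82.69 Gm.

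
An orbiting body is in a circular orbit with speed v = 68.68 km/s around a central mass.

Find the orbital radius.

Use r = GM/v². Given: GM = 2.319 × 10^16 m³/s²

Convert to SI: v = 68.68 km/s = 68680 m/s.
For a circular orbit, v² = GM / r, so r = GM / v².
r = 2.319e+16 / (68680)² m ≈ 4.916e+06 m = 4.916 × 10^6 m.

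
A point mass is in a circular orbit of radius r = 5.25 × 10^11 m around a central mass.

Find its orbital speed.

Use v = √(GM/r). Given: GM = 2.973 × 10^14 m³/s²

For a circular orbit, gravity supplies the centripetal force, so v = √(GM / r).
v = √(2.973e+14 / 5.25e+11) m/s ≈ 23.8 m/s = 23.8 m/s.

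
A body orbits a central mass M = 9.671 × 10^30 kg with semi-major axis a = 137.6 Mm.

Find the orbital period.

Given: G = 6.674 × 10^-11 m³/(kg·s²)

Convert to SI: a = 137.6 Mm = 1.376e+08 m.
GM = G · M = 6.674e-11 · 9.671e+30 = 6.45443e+20 m³/s².
Kepler's third law: T = 2π √(a³ / GM).
Substituting a = 1.376e+08 m and GM = 6.45443e+20 m³/s²:
T = 2π √((1.376e+08)³ / 6.45443e+20) s
T ≈ 399.2 s = 6.653 minutes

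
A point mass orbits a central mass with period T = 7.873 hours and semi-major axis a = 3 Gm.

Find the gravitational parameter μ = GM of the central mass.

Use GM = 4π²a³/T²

Convert to SI: T = 7.873 hours = 28342.8 s; a = 3 Gm = 3e+09 m.
GM = 4π² · a³ / T².
GM = 4π² · (3e+09)³ / (28342.8)² m³/s² ≈ 1.327e+21 m³/s² = 1.327 × 10^21 m³/s².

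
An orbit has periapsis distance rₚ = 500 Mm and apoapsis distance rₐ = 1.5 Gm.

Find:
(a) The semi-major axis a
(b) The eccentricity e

Convert to SI: rₚ = 500 Mm = 5e+08 m; rₐ = 1.5 Gm = 1.5e+09 m.
(a) a = (rₚ + rₐ) / 2 = (5e+08 + 1.5e+09) / 2 ≈ 1e+09 m = 1 Gm.
(b) e = (rₐ − rₚ) / (rₐ + rₚ) = (1.5e+09 − 5e+08) / (1.5e+09 + 5e+08) ≈ 0.5.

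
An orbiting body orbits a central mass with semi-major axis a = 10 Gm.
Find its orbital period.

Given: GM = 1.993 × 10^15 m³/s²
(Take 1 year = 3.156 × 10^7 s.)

Convert to SI: a = 10 Gm = 1e+10 m.
Kepler's third law: T = 2π √(a³ / GM).
Substituting a = 1e+10 m and GM = 1.993e+15 m³/s²:
T = 2π √((1e+10)³ / 1.993e+15) s
T ≈ 1.407e+08 s = 4.46 years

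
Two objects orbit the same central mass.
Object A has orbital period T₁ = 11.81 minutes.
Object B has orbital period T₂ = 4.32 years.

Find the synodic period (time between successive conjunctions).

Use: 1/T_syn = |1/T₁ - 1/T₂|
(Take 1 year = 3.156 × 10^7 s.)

Convert to SI: T₁ = 11.81 minutes = 708.6 s; T₂ = 4.32 years = 1.36339e+08 s.
T_syn = |T₁ · T₂ / (T₁ − T₂)|.
T_syn = |708.6 · 1.36339e+08 / (708.6 − 1.36339e+08)| s ≈ 708.6 s = 11.81 minutes.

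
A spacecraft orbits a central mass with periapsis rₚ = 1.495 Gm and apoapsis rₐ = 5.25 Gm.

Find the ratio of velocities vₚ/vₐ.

Convert to SI: rₚ = 1.495 Gm = 1.495e+09 m; rₐ = 5.25 Gm = 5.25e+09 m.
Conservation of angular momentum gives rₚvₚ = rₐvₐ, so vₚ/vₐ = rₐ/rₚ.
vₚ/vₐ = 5.25e+09 / 1.495e+09 ≈ 3.512.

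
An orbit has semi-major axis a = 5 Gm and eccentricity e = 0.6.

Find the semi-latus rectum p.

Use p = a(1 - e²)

Convert to SI: a = 5 Gm = 5e+09 m.
p = a (1 − e²).
p = 5e+09 · (1 − (0.6)²) = 5e+09 · 0.64 ≈ 3.2e+09 m = 3.2 Gm.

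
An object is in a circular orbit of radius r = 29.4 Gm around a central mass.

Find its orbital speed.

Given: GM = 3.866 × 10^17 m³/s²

Convert to SI: r = 29.4 Gm = 2.94e+10 m.
For a circular orbit, gravity supplies the centripetal force, so v = √(GM / r).
v = √(3.866e+17 / 2.94e+10) m/s ≈ 3626 m/s = 3.626 km/s.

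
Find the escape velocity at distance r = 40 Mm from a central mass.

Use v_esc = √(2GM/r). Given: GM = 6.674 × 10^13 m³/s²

Convert to SI: r = 40 Mm = 4e+07 m.
Escape velocity comes from setting total energy to zero: ½v² − GM/r = 0 ⇒ v_esc = √(2GM / r).
v_esc = √(2 · 6.674e+13 / 4e+07) m/s ≈ 1827 m/s = 1.827 km/s.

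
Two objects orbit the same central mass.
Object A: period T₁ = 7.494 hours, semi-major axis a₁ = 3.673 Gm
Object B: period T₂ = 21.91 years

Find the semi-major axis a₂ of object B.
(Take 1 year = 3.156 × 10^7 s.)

Convert to SI: T₁ = 7.494 hours = 26978.4 s; a₁ = 3.673 Gm = 3.673e+09 m; T₂ = 21.91 years = 6.9148e+08 s.
Kepler's third law: (T₁/T₂)² = (a₁/a₂)³ ⇒ a₂ = a₁ · (T₂/T₁)^(2/3).
T₂/T₁ = 6.9148e+08 / 26978.4 = 25630.9.
a₂ = 3.673e+09 · (25630.9)^(2/3) m ≈ 3.193e+12 m = 3.193 Tm.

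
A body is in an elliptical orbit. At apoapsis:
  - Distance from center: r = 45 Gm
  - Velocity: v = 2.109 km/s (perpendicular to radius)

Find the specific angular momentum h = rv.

Convert to SI: r = 45 Gm = 4.5e+10 m; v = 2.109 km/s = 2109 m/s.
With v perpendicular to r, h = r · v.
h = 4.5e+10 · 2109 m²/s ≈ 9.49e+13 m²/s.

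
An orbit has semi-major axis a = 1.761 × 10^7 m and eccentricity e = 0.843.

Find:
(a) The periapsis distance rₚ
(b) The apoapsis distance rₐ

(a) rₚ = a(1 − e) = 1.761e+07 · (1 − 0.843) = 1.761e+07 · 0.157 ≈ 2.765e+06 m = 2.765 × 10^6 m.
(b) rₐ = a(1 + e) = 1.761e+07 · (1 + 0.843) = 1.761e+07 · 1.843 ≈ 3.246e+07 m = 3.246 × 10^7 m.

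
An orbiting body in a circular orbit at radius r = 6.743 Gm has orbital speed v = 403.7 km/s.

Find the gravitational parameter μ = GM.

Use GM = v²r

Convert to SI: r = 6.743 Gm = 6.743e+09 m; v = 403.7 km/s = 403700 m/s.
For a circular orbit v² = GM/r, so GM = v² · r.
GM = (403700)² · 6.743e+09 m³/s² ≈ 1.099e+21 m³/s² = 1.099 × 10^21 m³/s².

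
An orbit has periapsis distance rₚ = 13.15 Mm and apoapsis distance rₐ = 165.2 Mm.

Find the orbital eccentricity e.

Convert to SI: rₚ = 13.15 Mm = 1.315e+07 m; rₐ = 165.2 Mm = 1.652e+08 m.
e = (rₐ − rₚ) / (rₐ + rₚ).
e = (1.652e+08 − 1.315e+07) / (1.652e+08 + 1.315e+07) = 1.5205e+08 / 1.7835e+08 ≈ 0.8525.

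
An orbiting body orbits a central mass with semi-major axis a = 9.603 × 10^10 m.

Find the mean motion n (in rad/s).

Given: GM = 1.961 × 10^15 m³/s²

n = √(GM / a³).
n = √(1.961e+15 / (9.603e+10)³) rad/s ≈ 1.488e-09 rad/s.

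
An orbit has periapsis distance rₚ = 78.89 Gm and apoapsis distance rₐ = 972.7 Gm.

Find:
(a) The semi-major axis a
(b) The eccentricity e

Convert to SI: rₚ = 78.89 Gm = 7.889e+10 m; rₐ = 972.7 Gm = 9.727e+11 m.
(a) a = (rₚ + rₐ) / 2 = (7.889e+10 + 9.727e+11) / 2 ≈ 5.258e+11 m = 525.8 Gm.
(b) e = (rₐ − rₚ) / (rₐ + rₚ) = (9.727e+11 − 7.889e+10) / (9.727e+11 + 7.889e+10) ≈ 0.85.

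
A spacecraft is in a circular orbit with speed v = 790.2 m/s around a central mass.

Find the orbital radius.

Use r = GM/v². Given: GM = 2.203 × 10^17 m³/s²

For a circular orbit, v² = GM / r, so r = GM / v².
r = 2.203e+17 / (790.2)² m ≈ 3.528e+11 m = 352.8 Gm.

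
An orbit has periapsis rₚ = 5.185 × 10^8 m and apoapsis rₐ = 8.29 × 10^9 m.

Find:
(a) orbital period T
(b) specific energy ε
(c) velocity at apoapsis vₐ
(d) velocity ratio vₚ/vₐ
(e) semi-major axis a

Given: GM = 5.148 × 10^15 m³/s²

(a) With a = (rₚ + rₐ)/2 = 4.40425e+09 m, T = 2π √(a³/GM) = 2π √((4.40425e+09)³/5.148e+15) s ≈ 2.56e+07 s
(b) With a = (rₚ + rₐ)/2 = 4.40425e+09 m, ε = −GM/(2a) = −5.148e+15/(2 · 4.40425e+09) J/kg ≈ -5.844e+05 J/kg
(c) With a = (rₚ + rₐ)/2 = 4.40425e+09 m, vₐ = √(GM (2/rₐ − 1/a)) = √(5.148e+15 · (2/8.29e+09 − 1/4.40425e+09)) m/s ≈ 270.4 m/s
(d) Conservation of angular momentum (rₚvₚ = rₐvₐ) gives vₚ/vₐ = rₐ/rₚ = 8.29e+09/5.185e+08 ≈ 15.99
(e) a = (rₚ + rₐ)/2 = (5.185e+08 + 8.29e+09)/2 ≈ 4.404e+09 m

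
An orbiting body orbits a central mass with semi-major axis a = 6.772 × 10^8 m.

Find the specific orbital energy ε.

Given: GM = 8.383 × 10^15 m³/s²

ε = −GM / (2a).
ε = −8.383e+15 / (2 · 6.772e+08) J/kg ≈ -6.189e+06 J/kg = -6.189 MJ/kg.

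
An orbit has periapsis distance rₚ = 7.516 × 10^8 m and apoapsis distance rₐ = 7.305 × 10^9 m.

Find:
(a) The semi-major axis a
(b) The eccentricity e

(a) a = (rₚ + rₐ) / 2 = (7.516e+08 + 7.305e+09) / 2 ≈ 4.028e+09 m = 4.028 × 10^9 m.
(b) e = (rₐ − rₚ) / (rₐ + rₚ) = (7.305e+09 − 7.516e+08) / (7.305e+09 + 7.516e+08) ≈ 0.8134.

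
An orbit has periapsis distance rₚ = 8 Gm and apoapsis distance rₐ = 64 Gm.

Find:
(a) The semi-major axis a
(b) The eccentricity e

Convert to SI: rₚ = 8 Gm = 8e+09 m; rₐ = 64 Gm = 6.4e+10 m.
(a) a = (rₚ + rₐ) / 2 = (8e+09 + 6.4e+10) / 2 ≈ 3.6e+10 m = 36 Gm.
(b) e = (rₐ − rₚ) / (rₐ + rₚ) = (6.4e+10 − 8e+09) / (6.4e+10 + 8e+09) ≈ 0.7778.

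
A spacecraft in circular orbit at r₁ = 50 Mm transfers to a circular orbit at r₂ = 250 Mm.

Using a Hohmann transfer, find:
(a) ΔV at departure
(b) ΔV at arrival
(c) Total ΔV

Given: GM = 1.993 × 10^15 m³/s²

Convert to SI: r₁ = 50 Mm = 5e+07 m; r₂ = 250 Mm = 2.5e+08 m.
Transfer semi-major axis: a_t = (r₁ + r₂)/2 = (5e+07 + 2.5e+08)/2 = 1.5e+08 m.
Circular speeds: v₁ = √(GM/r₁) = 6313.48 m/s, v₂ = √(GM/r₂) = 2823.47 m/s.
Transfer speeds (vis-viva v² = GM(2/r − 1/a_t)): v₁ᵗ = 8150.66 m/s, v₂ᵗ = 1630.13 m/s.
(a) ΔV₁ = |v₁ᵗ − v₁| ≈ 1837 m/s = 1.837 km/s.
(b) ΔV₂ = |v₂ − v₂ᵗ| ≈ 1193 m/s = 1.193 km/s.
(c) ΔV_total = ΔV₁ + ΔV₂ ≈ 3031 m/s = 3.031 km/s.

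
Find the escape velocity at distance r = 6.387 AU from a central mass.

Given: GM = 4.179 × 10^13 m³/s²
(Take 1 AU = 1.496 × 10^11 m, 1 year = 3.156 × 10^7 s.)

Convert to SI: r = 6.387 AU = 9.55495e+11 m.
Escape velocity comes from setting total energy to zero: ½v² − GM/r = 0 ⇒ v_esc = √(2GM / r).
v_esc = √(2 · 4.179e+13 / 9.55495e+11) m/s ≈ 9.353 m/s = 0.001973 AU/year.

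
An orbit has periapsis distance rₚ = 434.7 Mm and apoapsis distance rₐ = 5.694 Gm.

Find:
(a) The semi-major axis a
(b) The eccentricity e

Convert to SI: rₚ = 434.7 Mm = 4.347e+08 m; rₐ = 5.694 Gm = 5.694e+09 m.
(a) a = (rₚ + rₐ) / 2 = (4.347e+08 + 5.694e+09) / 2 ≈ 3.064e+09 m = 3.064 Gm.
(b) e = (rₐ − rₚ) / (rₐ + rₚ) = (5.694e+09 − 4.347e+08) / (5.694e+09 + 4.347e+08) ≈ 0.8581.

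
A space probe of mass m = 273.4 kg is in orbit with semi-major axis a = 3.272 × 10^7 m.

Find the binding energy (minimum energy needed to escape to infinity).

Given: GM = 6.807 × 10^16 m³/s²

Total orbital energy is E = −GMm/(2a); binding energy is E_bind = −E = GMm/(2a).
E_bind = 6.807e+16 · 273.4 / (2 · 3.272e+07) J ≈ 2.844e+11 J = 284.4 GJ.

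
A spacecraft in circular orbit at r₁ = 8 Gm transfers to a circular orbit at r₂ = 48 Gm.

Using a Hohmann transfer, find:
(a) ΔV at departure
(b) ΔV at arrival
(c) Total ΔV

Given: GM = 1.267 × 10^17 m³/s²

Convert to SI: r₁ = 8 Gm = 8e+09 m; r₂ = 48 Gm = 4.8e+10 m.
Transfer semi-major axis: a_t = (r₁ + r₂)/2 = (8e+09 + 4.8e+10)/2 = 2.8e+10 m.
Circular speeds: v₁ = √(GM/r₁) = 3979.64 m/s, v₂ = √(GM/r₂) = 1624.68 m/s.
Transfer speeds (vis-viva v² = GM(2/r − 1/a_t)): v₁ᵗ = 5210.57 m/s, v₂ᵗ = 868.428 m/s.
(a) ΔV₁ = |v₁ᵗ − v₁| ≈ 1231 m/s = 1.231 km/s.
(b) ΔV₂ = |v₂ − v₂ᵗ| ≈ 756.3 m/s = 756.3 m/s.
(c) ΔV_total = ΔV₁ + ΔV₂ ≈ 1987 m/s = 1.987 km/s.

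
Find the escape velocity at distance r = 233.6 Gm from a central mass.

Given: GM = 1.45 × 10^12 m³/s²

Convert to SI: r = 233.6 Gm = 2.336e+11 m.
Escape velocity comes from setting total energy to zero: ½v² − GM/r = 0 ⇒ v_esc = √(2GM / r).
v_esc = √(2 · 1.45e+12 / 2.336e+11) m/s ≈ 3.523 m/s = 3.523 m/s.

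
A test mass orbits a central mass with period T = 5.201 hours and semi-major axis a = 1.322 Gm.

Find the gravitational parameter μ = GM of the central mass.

Convert to SI: T = 5.201 hours = 18723.6 s; a = 1.322 Gm = 1.322e+09 m.
GM = 4π² · a³ / T².
GM = 4π² · (1.322e+09)³ / (18723.6)² m³/s² ≈ 2.602e+20 m³/s² = 2.602 × 10^20 m³/s².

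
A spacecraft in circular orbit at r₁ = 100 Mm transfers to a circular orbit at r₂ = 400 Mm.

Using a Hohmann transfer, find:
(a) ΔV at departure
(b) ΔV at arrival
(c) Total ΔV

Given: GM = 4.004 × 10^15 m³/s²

Convert to SI: r₁ = 100 Mm = 1e+08 m; r₂ = 400 Mm = 4e+08 m.
Transfer semi-major axis: a_t = (r₁ + r₂)/2 = (1e+08 + 4e+08)/2 = 2.5e+08 m.
Circular speeds: v₁ = √(GM/r₁) = 6327.72 m/s, v₂ = √(GM/r₂) = 3163.86 m/s.
Transfer speeds (vis-viva v² = GM(2/r − 1/a_t)): v₁ᵗ = 8004 m/s, v₂ᵗ = 2001 m/s.
(a) ΔV₁ = |v₁ᵗ − v₁| ≈ 1676 m/s = 1.676 km/s.
(b) ΔV₂ = |v₂ − v₂ᵗ| ≈ 1163 m/s = 1.163 km/s.
(c) ΔV_total = ΔV₁ + ΔV₂ ≈ 2839 m/s = 2.839 km/s.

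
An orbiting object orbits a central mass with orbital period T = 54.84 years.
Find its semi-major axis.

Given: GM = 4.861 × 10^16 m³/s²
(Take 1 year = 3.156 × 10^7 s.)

Convert to SI: T = 54.84 years = 1.73075e+09 s.
Invert Kepler's third law: a = (GM · T² / (4π²))^(1/3).
Substituting T = 1.73075e+09 s and GM = 4.861e+16 m³/s²:
a = (4.861e+16 · (1.73075e+09)² / (4π²))^(1/3) m
a ≈ 1.545e+11 m = 154.5 Gm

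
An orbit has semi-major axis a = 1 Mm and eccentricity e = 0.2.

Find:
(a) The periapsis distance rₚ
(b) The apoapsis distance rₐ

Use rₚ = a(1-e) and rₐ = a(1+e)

Convert to SI: a = 1 Mm = 1e+06 m.
(a) rₚ = a(1 − e) = 1e+06 · (1 − 0.2) = 1e+06 · 0.8 ≈ 8e+05 m = 800 km.
(b) rₐ = a(1 + e) = 1e+06 · (1 + 0.2) = 1e+06 · 1.2 ≈ 1.2e+06 m = 1.2 Mm.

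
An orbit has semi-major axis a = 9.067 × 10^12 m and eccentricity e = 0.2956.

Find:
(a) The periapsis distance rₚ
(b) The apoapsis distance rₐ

(a) rₚ = a(1 − e) = 9.067e+12 · (1 − 0.2956) = 9.067e+12 · 0.7044 ≈ 6.387e+12 m = 6.387 × 10^12 m.
(b) rₐ = a(1 + e) = 9.067e+12 · (1 + 0.2956) = 9.067e+12 · 1.2956 ≈ 1.175e+13 m = 1.175 × 10^13 m.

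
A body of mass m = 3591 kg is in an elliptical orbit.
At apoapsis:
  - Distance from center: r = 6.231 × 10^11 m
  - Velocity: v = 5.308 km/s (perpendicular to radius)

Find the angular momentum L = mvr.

Convert to SI: v = 5.308 km/s = 5308 m/s.
Since v is perpendicular to r, L = m · v · r.
L = 3591 · 5308 · 6.231e+11 kg·m²/s ≈ 1.188e+19 kg·m²/s.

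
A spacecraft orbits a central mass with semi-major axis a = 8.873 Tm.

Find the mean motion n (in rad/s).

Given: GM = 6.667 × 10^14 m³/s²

Convert to SI: a = 8.873 Tm = 8.873e+12 m.
n = √(GM / a³).
n = √(6.667e+14 / (8.873e+12)³) rad/s ≈ 9.769e-13 rad/s.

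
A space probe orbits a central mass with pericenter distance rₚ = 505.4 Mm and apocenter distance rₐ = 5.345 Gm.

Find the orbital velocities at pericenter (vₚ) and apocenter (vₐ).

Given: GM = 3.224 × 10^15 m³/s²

Convert to SI: rₚ = 505.4 Mm = 5.054e+08 m; rₐ = 5.345 Gm = 5.345e+09 m.
Use the vis-viva equation v² = GM(2/r − 1/a) with a = (rₚ + rₐ)/2 = (5.054e+08 + 5.345e+09)/2 = 2.9252e+09 m.
vₚ = √(GM · (2/rₚ − 1/a)) = √(3.224e+15 · (2/5.054e+08 − 1/2.9252e+09)) m/s ≈ 3414 m/s = 3.414 km/s.
vₐ = √(GM · (2/rₐ − 1/a)) = √(3.224e+15 · (2/5.345e+09 − 1/2.9252e+09)) m/s ≈ 322.8 m/s = 322.8 m/s.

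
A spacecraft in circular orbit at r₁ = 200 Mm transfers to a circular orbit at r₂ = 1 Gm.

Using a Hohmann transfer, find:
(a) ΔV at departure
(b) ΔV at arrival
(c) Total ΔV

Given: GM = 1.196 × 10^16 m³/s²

Convert to SI: r₁ = 200 Mm = 2e+08 m; r₂ = 1 Gm = 1e+09 m.
Transfer semi-major axis: a_t = (r₁ + r₂)/2 = (2e+08 + 1e+09)/2 = 6e+08 m.
Circular speeds: v₁ = √(GM/r₁) = 7733.05 m/s, v₂ = √(GM/r₂) = 3458.32 m/s.
Transfer speeds (vis-viva v² = GM(2/r − 1/a_t)): v₁ᵗ = 9983.32 m/s, v₂ᵗ = 1996.66 m/s.
(a) ΔV₁ = |v₁ᵗ − v₁| ≈ 2250 m/s = 2.25 km/s.
(b) ΔV₂ = |v₂ − v₂ᵗ| ≈ 1462 m/s = 1.462 km/s.
(c) ΔV_total = ΔV₁ + ΔV₂ ≈ 3712 m/s = 3.712 km/s.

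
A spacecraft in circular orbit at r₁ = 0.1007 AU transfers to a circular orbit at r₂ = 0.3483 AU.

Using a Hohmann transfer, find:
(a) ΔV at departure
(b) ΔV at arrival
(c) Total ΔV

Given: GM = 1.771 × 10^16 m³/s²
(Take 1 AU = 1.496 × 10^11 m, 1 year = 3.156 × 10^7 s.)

Convert to SI: r₁ = 0.1007 AU = 1.50647e+10 m; r₂ = 0.3483 AU = 5.21057e+10 m.
Transfer semi-major axis: a_t = (r₁ + r₂)/2 = (1.50647e+10 + 5.21057e+10)/2 = 3.35852e+10 m.
Circular speeds: v₁ = √(GM/r₁) = 1084.25 m/s, v₂ = √(GM/r₂) = 582.998 m/s.
Transfer speeds (vis-viva v² = GM(2/r − 1/a_t)): v₁ᵗ = 1350.51 m/s, v₂ᵗ = 390.457 m/s.
(a) ΔV₁ = |v₁ᵗ − v₁| ≈ 266.3 m/s = 0.05617 AU/year.
(b) ΔV₂ = |v₂ − v₂ᵗ| ≈ 192.5 m/s = 0.04062 AU/year.
(c) ΔV_total = ΔV₁ + ΔV₂ ≈ 458.8 m/s = 0.09679 AU/year.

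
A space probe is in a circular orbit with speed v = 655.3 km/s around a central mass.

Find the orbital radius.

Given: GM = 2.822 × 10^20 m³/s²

Convert to SI: v = 655.3 km/s = 655300 m/s.
For a circular orbit, v² = GM / r, so r = GM / v².
r = 2.822e+20 / (655300)² m ≈ 6.572e+08 m = 657.2 Mm.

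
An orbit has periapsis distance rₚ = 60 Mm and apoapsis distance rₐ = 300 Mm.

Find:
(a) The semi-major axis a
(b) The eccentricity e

Convert to SI: rₚ = 60 Mm = 6e+07 m; rₐ = 300 Mm = 3e+08 m.
(a) a = (rₚ + rₐ) / 2 = (6e+07 + 3e+08) / 2 ≈ 1.8e+08 m = 180 Mm.
(b) e = (rₐ − rₚ) / (rₐ + rₚ) = (3e+08 − 6e+07) / (3e+08 + 6e+07) ≈ 0.6667.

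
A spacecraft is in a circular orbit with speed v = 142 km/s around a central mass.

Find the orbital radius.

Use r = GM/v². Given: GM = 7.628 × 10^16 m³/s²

Convert to SI: v = 142 km/s = 142000 m/s.
For a circular orbit, v² = GM / r, so r = GM / v².
r = 7.628e+16 / (142000)² m ≈ 3.783e+06 m = 3.783 × 10^6 m.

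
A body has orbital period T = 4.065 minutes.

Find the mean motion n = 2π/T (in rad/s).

Convert to SI: T = 4.065 minutes = 243.9 s.
n = 2π / T.
n = 2π / 243.9 s ≈ 0.02576 rad/s.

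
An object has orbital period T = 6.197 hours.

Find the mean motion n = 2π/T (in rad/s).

Convert to SI: T = 6.197 hours = 22309.2 s.
n = 2π / T.
n = 2π / 22309.2 s ≈ 0.0002816 rad/s.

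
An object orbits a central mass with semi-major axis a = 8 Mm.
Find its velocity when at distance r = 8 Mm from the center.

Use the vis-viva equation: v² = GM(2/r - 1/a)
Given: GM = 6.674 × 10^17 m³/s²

Convert to SI: a = 8 Mm = 8e+06 m; r = 8 Mm = 8e+06 m.
Vis-viva: v = √(GM · (2/r − 1/a)).
2/r − 1/a = 2/8e+06 − 1/8e+06 = 1.25e-07 m⁻¹.
v = √(6.674e+17 · 1.25e-07) m/s ≈ 2.888e+05 m/s = 288.8 km/s.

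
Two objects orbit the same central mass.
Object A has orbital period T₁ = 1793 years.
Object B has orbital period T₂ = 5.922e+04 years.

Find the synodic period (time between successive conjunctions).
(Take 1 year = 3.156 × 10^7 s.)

Convert to SI: T₁ = 1793 years = 5.65871e+10 s; T₂ = 5.922e+04 years = 1.86898e+12 s.
T_syn = |T₁ · T₂ / (T₁ − T₂)|.
T_syn = |5.65871e+10 · 1.86898e+12 / (5.65871e+10 − 1.86898e+12)| s ≈ 5.835e+10 s = 1849 years.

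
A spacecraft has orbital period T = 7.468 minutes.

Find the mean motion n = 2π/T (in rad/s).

Convert to SI: T = 7.468 minutes = 448.08 s.
n = 2π / T.
n = 2π / 448.08 s ≈ 0.01402 rad/s.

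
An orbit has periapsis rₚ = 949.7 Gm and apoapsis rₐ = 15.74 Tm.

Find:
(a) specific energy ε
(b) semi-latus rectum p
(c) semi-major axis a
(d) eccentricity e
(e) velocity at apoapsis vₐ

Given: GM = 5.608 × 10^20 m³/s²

Convert to SI: rₚ = 949.7 Gm = 9.497e+11 m; rₐ = 15.74 Tm = 1.574e+13 m.
(a) With a = (rₚ + rₐ)/2 = 8.34485e+12 m, ε = −GM/(2a) = −5.608e+20/(2 · 8.34485e+12) J/kg ≈ -3.36e+07 J/kg
(b) From a = (rₚ + rₐ)/2 = 8.34485e+12 m and e = (rₐ − rₚ)/(rₐ + rₚ) = 0.886193, p = a(1 − e²) = 8.34485e+12 · (1 − (0.886193)²) ≈ 1.791e+12 m
(c) a = (rₚ + rₐ)/2 = (9.497e+11 + 1.574e+13)/2 ≈ 8.345e+12 m
(d) e = (rₐ − rₚ)/(rₐ + rₚ) = (1.574e+13 − 9.497e+11)/(1.574e+13 + 9.497e+11) ≈ 0.8862
(e) With a = (rₚ + rₐ)/2 = 8.34485e+12 m, vₐ = √(GM (2/rₐ − 1/a)) = √(5.608e+20 · (2/1.574e+13 − 1/8.34485e+12)) m/s ≈ 2014 m/s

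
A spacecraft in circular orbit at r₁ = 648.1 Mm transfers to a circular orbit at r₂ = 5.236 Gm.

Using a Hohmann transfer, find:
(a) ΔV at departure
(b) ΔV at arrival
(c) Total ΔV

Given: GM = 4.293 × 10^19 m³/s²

Convert to SI: r₁ = 648.1 Mm = 6.481e+08 m; r₂ = 5.236 Gm = 5.236e+09 m.
Transfer semi-major axis: a_t = (r₁ + r₂)/2 = (6.481e+08 + 5.236e+09)/2 = 2.94205e+09 m.
Circular speeds: v₁ = √(GM/r₁) = 257371 m/s, v₂ = √(GM/r₂) = 90548.4 m/s.
Transfer speeds (vis-viva v² = GM(2/r − 1/a_t)): v₁ᵗ = 343348 m/s, v₂ᵗ = 42498.8 m/s.
(a) ΔV₁ = |v₁ᵗ − v₁| ≈ 8.598e+04 m/s = 85.98 km/s.
(b) ΔV₂ = |v₂ − v₂ᵗ| ≈ 4.805e+04 m/s = 48.05 km/s.
(c) ΔV_total = ΔV₁ + ΔV₂ ≈ 1.34e+05 m/s = 134 km/s.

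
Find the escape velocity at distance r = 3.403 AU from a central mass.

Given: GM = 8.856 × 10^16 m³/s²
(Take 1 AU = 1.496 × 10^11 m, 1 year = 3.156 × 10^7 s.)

Convert to SI: r = 3.403 AU = 5.09089e+11 m.
Escape velocity comes from setting total energy to zero: ½v² − GM/r = 0 ⇒ v_esc = √(2GM / r).
v_esc = √(2 · 8.856e+16 / 5.09089e+11) m/s ≈ 589.8 m/s = 0.1244 AU/year.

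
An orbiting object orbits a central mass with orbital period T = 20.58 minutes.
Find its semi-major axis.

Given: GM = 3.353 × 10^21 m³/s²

Convert to SI: T = 20.58 minutes = 1234.8 s.
Invert Kepler's third law: a = (GM · T² / (4π²))^(1/3).
Substituting T = 1234.8 s and GM = 3.353e+21 m³/s²:
a = (3.353e+21 · (1234.8)² / (4π²))^(1/3) m
a ≈ 5.059e+08 m = 505.9 Mm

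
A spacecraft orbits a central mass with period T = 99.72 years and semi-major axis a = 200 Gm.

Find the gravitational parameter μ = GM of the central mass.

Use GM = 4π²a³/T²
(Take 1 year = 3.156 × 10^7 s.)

Convert to SI: T = 99.72 years = 3.14716e+09 s; a = 200 Gm = 2e+11 m.
GM = 4π² · a³ / T².
GM = 4π² · (2e+11)³ / (3.14716e+09)² m³/s² ≈ 3.189e+16 m³/s² = 3.189 × 10^16 m³/s².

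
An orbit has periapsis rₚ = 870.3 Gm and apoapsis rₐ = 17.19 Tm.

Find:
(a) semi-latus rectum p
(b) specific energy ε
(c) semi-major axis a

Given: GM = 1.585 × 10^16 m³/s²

Convert to SI: rₚ = 870.3 Gm = 8.703e+11 m; rₐ = 17.19 Tm = 1.719e+13 m.
(a) From a = (rₚ + rₐ)/2 = 9.03015e+12 m and e = (rₐ − rₚ)/(rₐ + rₚ) = 0.903623, p = a(1 − e²) = 9.03015e+12 · (1 − (0.903623)²) ≈ 1.657e+12 m
(b) With a = (rₚ + rₐ)/2 = 9.03015e+12 m, ε = −GM/(2a) = −1.585e+16/(2 · 9.03015e+12) J/kg ≈ -877.6 J/kg
(c) a = (rₚ + rₐ)/2 = (8.703e+11 + 1.719e+13)/2 ≈ 9.03e+12 m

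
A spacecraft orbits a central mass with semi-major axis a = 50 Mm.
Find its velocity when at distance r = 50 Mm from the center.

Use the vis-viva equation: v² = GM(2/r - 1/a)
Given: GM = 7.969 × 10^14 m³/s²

Convert to SI: a = 50 Mm = 5e+07 m; r = 50 Mm = 5e+07 m.
Vis-viva: v = √(GM · (2/r − 1/a)).
2/r − 1/a = 2/5e+07 − 1/5e+07 = 2e-08 m⁻¹.
v = √(7.969e+14 · 2e-08) m/s ≈ 3992 m/s = 3.992 km/s.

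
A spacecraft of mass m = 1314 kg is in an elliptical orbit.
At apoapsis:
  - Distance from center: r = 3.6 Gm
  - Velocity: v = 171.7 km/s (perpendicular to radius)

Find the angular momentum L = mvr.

Convert to SI: r = 3.6 Gm = 3.6e+09 m; v = 171.7 km/s = 171700 m/s.
Since v is perpendicular to r, L = m · v · r.
L = 1314 · 171700 · 3.6e+09 kg·m²/s ≈ 8.122e+17 kg·m²/s.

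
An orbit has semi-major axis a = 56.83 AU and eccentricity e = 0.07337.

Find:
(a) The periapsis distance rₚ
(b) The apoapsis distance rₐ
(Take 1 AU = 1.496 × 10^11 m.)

Convert to SI: a = 56.83 AU = 8.50177e+12 m.
(a) rₚ = a(1 − e) = 8.50177e+12 · (1 − 0.07337) = 8.50177e+12 · 0.92663 ≈ 7.878e+12 m = 52.66 AU.
(b) rₐ = a(1 + e) = 8.50177e+12 · (1 + 0.07337) = 8.50177e+12 · 1.07337 ≈ 9.126e+12 m = 61 AU.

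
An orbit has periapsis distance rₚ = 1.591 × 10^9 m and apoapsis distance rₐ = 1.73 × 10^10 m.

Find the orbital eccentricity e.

e = (rₐ − rₚ) / (rₐ + rₚ).
e = (1.73e+10 − 1.591e+09) / (1.73e+10 + 1.591e+09) = 1.5709e+10 / 1.8891e+10 ≈ 0.8316.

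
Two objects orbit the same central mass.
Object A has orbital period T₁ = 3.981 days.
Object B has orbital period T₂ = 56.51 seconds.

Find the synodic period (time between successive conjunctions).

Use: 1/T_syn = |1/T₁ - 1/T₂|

Convert to SI: T₁ = 3.981 days = 343958 s.
T_syn = |T₁ · T₂ / (T₁ − T₂)|.
T_syn = |343958 · 56.51 / (343958 − 56.51)| s ≈ 56.52 s = 56.52 seconds.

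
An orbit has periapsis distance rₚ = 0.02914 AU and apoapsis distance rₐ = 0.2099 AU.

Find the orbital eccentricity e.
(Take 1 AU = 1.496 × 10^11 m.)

Convert to SI: rₚ = 0.02914 AU = 4.35934e+09 m; rₐ = 0.2099 AU = 3.1401e+10 m.
e = (rₐ − rₚ) / (rₐ + rₚ).
e = (3.1401e+10 − 4.35934e+09) / (3.1401e+10 + 4.35934e+09) = 2.70417e+10 / 3.57604e+10 ≈ 0.7562.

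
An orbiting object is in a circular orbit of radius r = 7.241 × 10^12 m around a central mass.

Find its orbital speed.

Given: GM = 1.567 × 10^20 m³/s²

For a circular orbit, gravity supplies the centripetal force, so v = √(GM / r).
v = √(1.567e+20 / 7.241e+12) m/s ≈ 4652 m/s = 4.652 km/s.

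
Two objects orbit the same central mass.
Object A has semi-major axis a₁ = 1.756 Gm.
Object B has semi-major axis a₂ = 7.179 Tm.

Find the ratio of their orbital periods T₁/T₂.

Convert to SI: a₁ = 1.756 Gm = 1.756e+09 m; a₂ = 7.179 Tm = 7.179e+12 m.
From Kepler's third law, (T₁/T₂)² = (a₁/a₂)³, so T₁/T₂ = (a₁/a₂)^(3/2).
a₁/a₂ = 1.756e+09 / 7.179e+12 = 0.000244602.
T₁/T₂ = (0.000244602)^(3/2) ≈ 3.826e-06.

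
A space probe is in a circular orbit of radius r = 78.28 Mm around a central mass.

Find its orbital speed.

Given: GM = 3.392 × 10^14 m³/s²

Convert to SI: r = 78.28 Mm = 7.828e+07 m.
For a circular orbit, gravity supplies the centripetal force, so v = √(GM / r).
v = √(3.392e+14 / 7.828e+07) m/s ≈ 2082 m/s = 2.082 km/s.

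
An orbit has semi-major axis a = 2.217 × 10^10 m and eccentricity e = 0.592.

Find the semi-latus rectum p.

p = a (1 − e²).
p = 2.217e+10 · (1 − (0.592)²) = 2.217e+10 · 0.649536 ≈ 1.44e+10 m = 1.44 × 10^10 m.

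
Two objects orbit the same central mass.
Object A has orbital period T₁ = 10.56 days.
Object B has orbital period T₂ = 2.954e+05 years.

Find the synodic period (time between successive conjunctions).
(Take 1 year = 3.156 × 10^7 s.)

Convert to SI: T₁ = 10.56 days = 912384 s; T₂ = 2.954e+05 years = 9.32282e+12 s.
T_syn = |T₁ · T₂ / (T₁ − T₂)|.
T_syn = |912384 · 9.32282e+12 / (912384 − 9.32282e+12)| s ≈ 9.124e+05 s = 10.56 days.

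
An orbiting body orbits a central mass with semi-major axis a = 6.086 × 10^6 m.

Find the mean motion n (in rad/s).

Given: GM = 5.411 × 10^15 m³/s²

n = √(GM / a³).
n = √(5.411e+15 / (6.086e+06)³) rad/s ≈ 0.004899 rad/s.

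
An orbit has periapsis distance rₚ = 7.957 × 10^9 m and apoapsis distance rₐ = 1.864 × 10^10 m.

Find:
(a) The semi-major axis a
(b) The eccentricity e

(a) a = (rₚ + rₐ) / 2 = (7.957e+09 + 1.864e+10) / 2 ≈ 1.33e+10 m = 1.33 × 10^10 m.
(b) e = (rₐ − rₚ) / (rₐ + rₚ) = (1.864e+10 − 7.957e+09) / (1.864e+10 + 7.957e+09) ≈ 0.4017.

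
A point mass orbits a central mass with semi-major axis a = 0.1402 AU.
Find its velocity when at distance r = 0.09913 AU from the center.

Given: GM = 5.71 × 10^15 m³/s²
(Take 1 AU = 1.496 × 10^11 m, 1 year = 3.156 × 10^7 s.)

Convert to SI: a = 0.1402 AU = 2.09739e+10 m; r = 0.09913 AU = 1.48298e+10 m.
Vis-viva: v = √(GM · (2/r − 1/a)).
2/r − 1/a = 2/1.48298e+10 − 1/2.09739e+10 = 8.71849e-11 m⁻¹.
v = √(5.71e+15 · 8.71849e-11) m/s ≈ 705.6 m/s = 0.1488 AU/year.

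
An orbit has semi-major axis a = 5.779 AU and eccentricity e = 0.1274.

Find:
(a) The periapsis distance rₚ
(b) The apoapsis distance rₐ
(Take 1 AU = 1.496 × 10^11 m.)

Convert to SI: a = 5.779 AU = 8.64538e+11 m.
(a) rₚ = a(1 − e) = 8.64538e+11 · (1 − 0.1274) = 8.64538e+11 · 0.8726 ≈ 7.544e+11 m = 5.043 AU.
(b) rₐ = a(1 + e) = 8.64538e+11 · (1 + 0.1274) = 8.64538e+11 · 1.1274 ≈ 9.747e+11 m = 6.515 AU.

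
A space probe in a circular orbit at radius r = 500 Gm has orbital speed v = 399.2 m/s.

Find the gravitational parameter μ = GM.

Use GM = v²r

Convert to SI: r = 500 Gm = 5e+11 m.
For a circular orbit v² = GM/r, so GM = v² · r.
GM = (399.2)² · 5e+11 m³/s² ≈ 7.968e+16 m³/s² = 7.968 × 10^16 m³/s².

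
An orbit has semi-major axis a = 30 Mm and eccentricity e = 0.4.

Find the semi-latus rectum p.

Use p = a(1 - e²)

Convert to SI: a = 30 Mm = 3e+07 m.
p = a (1 − e²).
p = 3e+07 · (1 − (0.4)²) = 3e+07 · 0.84 ≈ 2.52e+07 m = 25.2 Mm.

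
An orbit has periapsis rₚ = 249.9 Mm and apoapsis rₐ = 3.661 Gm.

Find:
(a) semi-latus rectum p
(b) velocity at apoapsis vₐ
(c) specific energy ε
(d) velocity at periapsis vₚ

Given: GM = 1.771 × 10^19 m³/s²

Convert to SI: rₚ = 249.9 Mm = 2.499e+08 m; rₐ = 3.661 Gm = 3.661e+09 m.
(a) From a = (rₚ + rₐ)/2 = 1.95545e+09 m and e = (rₐ − rₚ)/(rₐ + rₚ) = 0.872203, p = a(1 − e²) = 1.95545e+09 · (1 − (0.872203)²) ≈ 4.679e+08 m
(b) With a = (rₚ + rₐ)/2 = 1.95545e+09 m, vₐ = √(GM (2/rₐ − 1/a)) = √(1.771e+19 · (2/3.661e+09 − 1/1.95545e+09)) m/s ≈ 2.486e+04 m/s
(c) With a = (rₚ + rₐ)/2 = 1.95545e+09 m, ε = −GM/(2a) = −1.771e+19/(2 · 1.95545e+09) J/kg ≈ -4.528e+09 J/kg
(d) With a = (rₚ + rₐ)/2 = 1.95545e+09 m, vₚ = √(GM (2/rₚ − 1/a)) = √(1.771e+19 · (2/2.499e+08 − 1/1.95545e+09)) m/s ≈ 3.643e+05 m/s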